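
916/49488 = 229/12372 = 0.02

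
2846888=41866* 68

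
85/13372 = 85/13372 = 0.01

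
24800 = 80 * 310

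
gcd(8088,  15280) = 8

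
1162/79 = 1162/79 = 14.71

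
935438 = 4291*218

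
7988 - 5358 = 2630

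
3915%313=159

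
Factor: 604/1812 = 1/3  =  3^( - 1) 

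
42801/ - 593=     -  42801/593 = - 72.18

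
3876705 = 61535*63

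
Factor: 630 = 2^1 * 3^2 * 5^1 * 7^1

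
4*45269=181076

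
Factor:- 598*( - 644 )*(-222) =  - 85494864  =  - 2^4*3^1*7^1*13^1*23^2*37^1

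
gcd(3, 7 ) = 1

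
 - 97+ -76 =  - 173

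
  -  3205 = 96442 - 99647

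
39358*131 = 5155898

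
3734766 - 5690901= - 1956135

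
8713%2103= 301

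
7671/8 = 958 + 7/8  =  958.88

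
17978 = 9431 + 8547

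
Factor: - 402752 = - 2^6*7^1*29^1 * 31^1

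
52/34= 26/17  =  1.53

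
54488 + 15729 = 70217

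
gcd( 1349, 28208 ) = 1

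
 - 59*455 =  - 26845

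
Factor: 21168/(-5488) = -27/7 = - 3^3*7^(  -  1) 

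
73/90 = 73/90 = 0.81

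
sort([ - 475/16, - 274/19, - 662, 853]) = [ - 662,- 475/16  , - 274/19,  853 ] 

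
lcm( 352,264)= 1056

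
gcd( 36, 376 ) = 4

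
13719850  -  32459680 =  - 18739830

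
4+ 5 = 9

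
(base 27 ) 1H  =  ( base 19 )26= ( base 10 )44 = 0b101100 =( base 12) 38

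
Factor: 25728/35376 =8/11 = 2^3*11^( - 1 )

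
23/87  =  23/87 =0.26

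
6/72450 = 1/12075 =0.00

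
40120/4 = 10030 =10030.00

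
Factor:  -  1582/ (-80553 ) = 2^1 * 3^( - 1 )*7^1*11^ (-1) * 113^1 *2441^(-1)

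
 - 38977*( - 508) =19800316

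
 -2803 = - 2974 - -171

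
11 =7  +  4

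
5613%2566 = 481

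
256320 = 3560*72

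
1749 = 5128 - 3379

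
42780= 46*930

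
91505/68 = 91505/68 =1345.66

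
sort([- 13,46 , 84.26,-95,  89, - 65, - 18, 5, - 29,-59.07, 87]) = [ - 95, - 65,-59.07,-29, - 18, - 13,5, 46,84.26 , 87, 89] 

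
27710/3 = 9236 + 2/3 = 9236.67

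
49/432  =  49/432= 0.11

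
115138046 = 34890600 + 80247446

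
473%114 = 17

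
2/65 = 2/65 = 0.03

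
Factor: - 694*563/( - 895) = 390722/895 =2^1*5^( - 1)*179^( - 1)*347^1*563^1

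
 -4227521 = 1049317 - 5276838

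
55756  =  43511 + 12245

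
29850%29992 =29850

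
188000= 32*5875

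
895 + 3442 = 4337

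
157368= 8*19671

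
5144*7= 36008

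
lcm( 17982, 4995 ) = 89910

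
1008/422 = 2 + 82/211 = 2.39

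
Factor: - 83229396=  - 2^2 * 3^1*191^1*36313^1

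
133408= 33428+99980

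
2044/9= 2044/9 = 227.11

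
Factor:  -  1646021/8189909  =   - 126617/629993 = -  7^ ( - 2)*13^(  -  1)*23^(-1)*43^(-1) * 53^1*2389^1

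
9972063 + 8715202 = 18687265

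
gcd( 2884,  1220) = 4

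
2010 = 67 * 30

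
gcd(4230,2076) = 6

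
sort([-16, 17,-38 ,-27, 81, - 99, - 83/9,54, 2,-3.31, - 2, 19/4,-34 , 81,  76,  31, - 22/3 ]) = [ - 99,-38, - 34, - 27,-16,  -  83/9, - 22/3,-3.31,  -  2, 2, 19/4, 17, 31,54, 76, 81, 81]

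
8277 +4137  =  12414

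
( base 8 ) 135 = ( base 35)2N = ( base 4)1131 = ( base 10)93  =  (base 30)33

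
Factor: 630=2^1 * 3^2*5^1 * 7^1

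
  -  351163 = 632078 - 983241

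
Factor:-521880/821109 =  - 2^3 * 5^1*191^( - 1 )*1433^ (-1)*4349^1 = - 173960/273703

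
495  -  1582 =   -  1087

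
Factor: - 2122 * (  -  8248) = 2^4 * 1031^1*1061^1 = 17502256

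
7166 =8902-1736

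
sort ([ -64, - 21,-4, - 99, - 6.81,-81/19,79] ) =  [ - 99, - 64, - 21, - 6.81 , -81/19, - 4,  79 ]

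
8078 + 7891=15969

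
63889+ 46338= 110227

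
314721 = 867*363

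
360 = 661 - 301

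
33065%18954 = 14111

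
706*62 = 43772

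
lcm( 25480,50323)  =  2012920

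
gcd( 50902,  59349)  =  1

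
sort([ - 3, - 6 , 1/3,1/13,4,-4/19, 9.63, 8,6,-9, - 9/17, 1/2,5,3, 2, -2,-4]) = [ - 9,- 6,-4, - 3,-2, - 9/17, - 4/19,1/13,1/3, 1/2,2,3, 4, 5,  6,8, 9.63] 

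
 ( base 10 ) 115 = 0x73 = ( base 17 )6D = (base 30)3p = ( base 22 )55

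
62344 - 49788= 12556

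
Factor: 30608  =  2^4*1913^1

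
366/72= 61/12 = 5.08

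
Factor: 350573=47^1*7459^1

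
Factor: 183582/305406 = 7^1*19^( - 2 )*31^1 = 217/361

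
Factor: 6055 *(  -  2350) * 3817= - 54313047250 =- 2^1*5^3*  7^1*11^1*47^1*173^1*347^1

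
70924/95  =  70924/95  =  746.57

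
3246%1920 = 1326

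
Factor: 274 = 2^1*137^1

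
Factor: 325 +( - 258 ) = 67= 67^1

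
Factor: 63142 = 2^1 * 131^1*241^1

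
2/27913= 2/27913 = 0.00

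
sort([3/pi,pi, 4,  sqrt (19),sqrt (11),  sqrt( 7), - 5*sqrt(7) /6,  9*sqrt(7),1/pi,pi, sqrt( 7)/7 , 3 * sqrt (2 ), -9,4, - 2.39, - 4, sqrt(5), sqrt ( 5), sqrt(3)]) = [- 9, - 4, - 2.39, - 5*sqrt(7)/6, 1/pi,sqrt( 7 ) /7, 3/pi,sqrt(3 ) , sqrt( 5), sqrt( 5), sqrt (7),pi, pi, sqrt(11 ),  4,4, 3 *sqrt(2 ), sqrt(19),9*sqrt(7)] 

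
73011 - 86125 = -13114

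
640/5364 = 160/1341 = 0.12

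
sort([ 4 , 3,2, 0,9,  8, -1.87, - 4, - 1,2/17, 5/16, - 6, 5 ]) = [ - 6, - 4,-1.87, - 1,0, 2/17, 5/16, 2, 3, 4, 5, 8,9 ]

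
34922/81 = 34922/81  =  431.14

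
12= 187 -175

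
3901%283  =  222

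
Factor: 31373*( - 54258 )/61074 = -283706039/10179=- 3^( - 3)*13^( - 1)*29^(-1)*137^1*229^1 *9043^1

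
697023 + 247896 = 944919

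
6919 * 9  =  62271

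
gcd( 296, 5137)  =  1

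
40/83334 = 20/41667 = 0.00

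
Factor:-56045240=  - 2^3*5^1*1401131^1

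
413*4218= 1742034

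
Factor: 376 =2^3*47^1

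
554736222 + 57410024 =612146246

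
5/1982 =5/1982 = 0.00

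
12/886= 6/443 = 0.01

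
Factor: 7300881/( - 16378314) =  - 2433627/5459438 = - 2^(-1 )*3^2 * 7^1*89^( - 1) * 30671^(  -  1 ) * 38629^1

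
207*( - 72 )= - 14904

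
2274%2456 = 2274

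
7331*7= 51317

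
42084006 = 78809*534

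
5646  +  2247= 7893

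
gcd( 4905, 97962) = 3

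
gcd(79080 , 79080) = 79080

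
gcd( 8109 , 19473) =3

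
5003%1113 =551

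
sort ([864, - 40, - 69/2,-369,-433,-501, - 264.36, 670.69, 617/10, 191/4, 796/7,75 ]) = [ - 501, - 433,-369, - 264.36, - 40,-69/2,191/4, 617/10, 75, 796/7, 670.69 , 864]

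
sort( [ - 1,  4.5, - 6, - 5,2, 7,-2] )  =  [ - 6, - 5,-2,  -  1,2, 4.5,7]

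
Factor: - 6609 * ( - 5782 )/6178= 3^1*7^2*59^1*2203^1*3089^(-1 ) = 19106619/3089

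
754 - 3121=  - 2367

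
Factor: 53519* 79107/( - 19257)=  - 201606073/917=- 7^ ( - 1 )*109^1*131^(  -  1)*491^1*3767^1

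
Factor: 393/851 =3^1*23^( - 1 )*37^( - 1 ) * 131^1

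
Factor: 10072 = 2^3*1259^1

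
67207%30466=6275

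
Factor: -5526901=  - 5526901^1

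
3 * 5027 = 15081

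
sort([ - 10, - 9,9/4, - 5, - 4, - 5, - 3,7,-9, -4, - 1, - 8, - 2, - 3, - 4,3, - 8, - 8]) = [ - 10, - 9, - 9, - 8, - 8, - 8, - 5, - 5, - 4, - 4, - 4 , - 3, - 3, - 2, - 1,9/4,3,7 ]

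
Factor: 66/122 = 3^1*11^1 * 61^( - 1) = 33/61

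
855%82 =35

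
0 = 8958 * 0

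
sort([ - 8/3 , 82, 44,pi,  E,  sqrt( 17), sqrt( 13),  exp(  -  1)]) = [  -  8/3, exp ( - 1 ), E,pi, sqrt ( 13), sqrt( 17), 44, 82]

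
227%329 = 227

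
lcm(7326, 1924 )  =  190476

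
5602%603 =175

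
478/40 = 239/20=11.95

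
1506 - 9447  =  -7941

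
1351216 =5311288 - 3960072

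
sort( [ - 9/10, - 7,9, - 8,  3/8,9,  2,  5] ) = [-8, - 7, - 9/10, 3/8,  2 , 5, 9, 9 ] 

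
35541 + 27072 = 62613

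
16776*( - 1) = -16776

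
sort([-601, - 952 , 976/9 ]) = [ - 952, - 601,976/9 ] 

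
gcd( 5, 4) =1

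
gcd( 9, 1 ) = 1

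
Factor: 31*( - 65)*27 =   -  3^3 * 5^1*13^1* 31^1 = - 54405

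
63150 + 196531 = 259681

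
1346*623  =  838558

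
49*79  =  3871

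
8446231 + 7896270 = 16342501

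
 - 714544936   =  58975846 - 773520782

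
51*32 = 1632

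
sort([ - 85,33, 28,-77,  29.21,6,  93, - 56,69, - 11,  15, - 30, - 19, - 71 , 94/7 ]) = [- 85 , - 77, - 71, - 56, - 30 , - 19, - 11,  6, 94/7,  15,28 , 29.21, 33, 69,  93]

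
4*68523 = 274092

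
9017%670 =307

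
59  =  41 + 18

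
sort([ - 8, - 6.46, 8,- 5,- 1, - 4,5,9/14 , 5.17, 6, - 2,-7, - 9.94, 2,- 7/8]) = [-9.94, -8,  -  7,-6.46, -5,-4,  -  2, - 1, - 7/8,9/14, 2,  5 , 5.17,6,  8]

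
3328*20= 66560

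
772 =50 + 722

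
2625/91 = 28 + 11/13 = 28.85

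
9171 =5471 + 3700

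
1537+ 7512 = 9049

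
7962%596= 214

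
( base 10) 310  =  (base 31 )A0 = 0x136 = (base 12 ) 21a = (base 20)fa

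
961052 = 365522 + 595530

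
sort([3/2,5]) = [3/2,5] 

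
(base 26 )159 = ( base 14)423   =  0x32F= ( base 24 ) 19N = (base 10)815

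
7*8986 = 62902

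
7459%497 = 4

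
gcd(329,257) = 1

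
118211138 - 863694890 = -745483752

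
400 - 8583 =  -8183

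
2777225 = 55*50495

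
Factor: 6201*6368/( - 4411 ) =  - 2^5*3^2  *11^(  -  1) * 13^1*53^1*199^1*401^(-1)= -  39487968/4411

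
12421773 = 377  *32949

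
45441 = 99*459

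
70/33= 70/33=2.12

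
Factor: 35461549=35461549^1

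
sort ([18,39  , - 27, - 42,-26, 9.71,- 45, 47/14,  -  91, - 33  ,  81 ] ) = [ - 91, - 45, - 42,-33, - 27, - 26, 47/14,9.71, 18,39, 81]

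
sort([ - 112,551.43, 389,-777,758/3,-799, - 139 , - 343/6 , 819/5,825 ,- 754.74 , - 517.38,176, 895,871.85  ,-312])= [  -  799, - 777, - 754.74, - 517.38 , - 312, - 139,-112,  -  343/6  ,  819/5, 176,758/3 , 389, 551.43, 825,  871.85,895]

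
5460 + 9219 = 14679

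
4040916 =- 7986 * (-506)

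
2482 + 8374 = 10856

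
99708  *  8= 797664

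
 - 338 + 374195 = 373857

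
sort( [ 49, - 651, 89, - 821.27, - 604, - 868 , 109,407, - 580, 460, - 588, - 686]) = [ - 868, - 821.27 , - 686,  -  651, - 604, - 588, - 580, 49,89 , 109, 407 , 460 ]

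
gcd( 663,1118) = 13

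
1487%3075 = 1487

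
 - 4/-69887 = 4/69887  =  0.00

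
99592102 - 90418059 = 9174043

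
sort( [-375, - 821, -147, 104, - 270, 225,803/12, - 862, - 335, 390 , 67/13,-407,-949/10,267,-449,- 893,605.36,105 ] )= [ - 893, - 862,-821,-449,- 407 ,  -  375, - 335,-270, - 147, - 949/10,67/13,803/12,104,105,  225,267,390,605.36]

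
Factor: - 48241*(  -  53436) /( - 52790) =  -  2^1*3^1*5^ (-1)*19^1*61^1*73^1*2539^1*5279^ ( - 1 )  =  - 1288903038/26395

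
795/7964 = 795/7964 = 0.10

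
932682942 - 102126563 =830556379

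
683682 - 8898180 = -8214498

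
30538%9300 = 2638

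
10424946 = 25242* 413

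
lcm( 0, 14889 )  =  0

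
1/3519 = 1/3519=0.00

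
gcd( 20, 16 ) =4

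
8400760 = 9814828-1414068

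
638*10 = 6380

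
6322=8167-1845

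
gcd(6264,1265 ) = 1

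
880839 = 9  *97871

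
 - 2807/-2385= 2807/2385 =1.18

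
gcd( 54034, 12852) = 2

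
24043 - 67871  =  - 43828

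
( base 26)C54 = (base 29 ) 9na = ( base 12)4932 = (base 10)8246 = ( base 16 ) 2036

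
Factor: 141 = 3^1*47^1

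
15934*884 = 14085656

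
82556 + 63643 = 146199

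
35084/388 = 8771/97 = 90.42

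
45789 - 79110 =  - 33321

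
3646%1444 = 758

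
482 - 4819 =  - 4337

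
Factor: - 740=- 2^2*5^1 * 37^1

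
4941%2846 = 2095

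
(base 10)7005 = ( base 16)1b5d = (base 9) 10543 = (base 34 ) 621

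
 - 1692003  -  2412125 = -4104128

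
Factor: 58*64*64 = 237568 = 2^13*29^1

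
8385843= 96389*87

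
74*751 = 55574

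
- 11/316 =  - 1 + 305/316= - 0.03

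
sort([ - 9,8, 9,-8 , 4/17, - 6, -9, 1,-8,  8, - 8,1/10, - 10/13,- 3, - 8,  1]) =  [ - 9, - 9,-8,  -  8, - 8, - 8, - 6, - 3, - 10/13,  1/10,4/17, 1, 1, 8,8, 9]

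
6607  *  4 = 26428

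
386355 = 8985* 43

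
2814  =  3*938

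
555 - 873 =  - 318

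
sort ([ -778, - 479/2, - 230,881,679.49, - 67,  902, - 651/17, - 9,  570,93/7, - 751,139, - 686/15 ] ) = [ - 778, - 751, - 479/2,-230, - 67, - 686/15, - 651/17, - 9, 93/7 , 139,  570,679.49,881, 902]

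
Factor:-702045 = -3^2*5^1*15601^1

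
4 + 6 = 10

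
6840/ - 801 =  - 760/89 = - 8.54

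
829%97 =53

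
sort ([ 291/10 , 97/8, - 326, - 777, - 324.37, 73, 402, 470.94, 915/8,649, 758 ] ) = [ -777,-326,-324.37, 97/8, 291/10, 73, 915/8 , 402,  470.94,649,758 ] 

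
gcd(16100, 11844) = 28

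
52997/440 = 52997/440 = 120.45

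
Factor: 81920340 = 2^2*3^2 * 5^1*199^1*2287^1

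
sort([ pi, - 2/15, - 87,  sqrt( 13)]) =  [ - 87,-2/15, pi, sqrt( 13) ] 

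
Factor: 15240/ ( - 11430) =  - 2^2*3^( - 1 )= - 4/3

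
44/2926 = 2/133= 0.02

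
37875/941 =40+235/941  =  40.25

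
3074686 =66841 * 46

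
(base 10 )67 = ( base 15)47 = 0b1000011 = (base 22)31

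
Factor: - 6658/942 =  - 3^(-1)*157^(-1)*3329^1 = - 3329/471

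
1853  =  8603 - 6750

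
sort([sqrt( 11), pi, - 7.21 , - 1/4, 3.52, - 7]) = [ - 7.21,-7, - 1/4,pi, sqrt( 11),  3.52 ]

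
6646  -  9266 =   -  2620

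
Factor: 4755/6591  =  1585/2197 = 5^1*13^(-3) * 317^1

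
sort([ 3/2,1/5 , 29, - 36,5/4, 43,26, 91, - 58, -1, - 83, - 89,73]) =[ - 89, - 83, - 58, - 36 , - 1, 1/5,5/4 , 3/2,26,29,43, 73,91]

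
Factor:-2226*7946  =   - 17687796 =- 2^2* 3^1*7^1*29^1*53^1*137^1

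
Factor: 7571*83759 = 634139389= 13^1*17^1*67^1*113^1*379^1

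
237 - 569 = - 332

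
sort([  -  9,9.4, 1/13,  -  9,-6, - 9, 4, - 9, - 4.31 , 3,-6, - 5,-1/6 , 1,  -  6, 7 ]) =[ - 9, - 9, - 9,  -  9,-6,-6, - 6,-5, - 4.31, - 1/6, 1/13,1 , 3,4 , 7,9.4]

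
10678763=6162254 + 4516509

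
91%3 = 1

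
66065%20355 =5000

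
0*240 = 0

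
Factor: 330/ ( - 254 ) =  - 165/127 = - 3^1*5^1*11^1*127^( - 1) 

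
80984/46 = 40492/23 = 1760.52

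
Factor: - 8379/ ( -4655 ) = 3^2*5^( - 1 ) = 9/5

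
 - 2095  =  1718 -3813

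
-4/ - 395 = 4/395 = 0.01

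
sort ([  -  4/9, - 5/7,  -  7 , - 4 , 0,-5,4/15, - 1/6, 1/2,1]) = [ - 7,  -  5,- 4 , - 5/7,  -  4/9,  -  1/6, 0,4/15,1/2,1 ] 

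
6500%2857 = 786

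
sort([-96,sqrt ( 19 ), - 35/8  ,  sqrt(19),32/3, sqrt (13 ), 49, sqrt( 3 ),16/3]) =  [ - 96,-35/8 , sqrt(3 ),sqrt(13 ),sqrt(19 ) , sqrt (19 ),16/3,32/3,49] 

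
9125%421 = 284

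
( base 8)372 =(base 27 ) 97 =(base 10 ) 250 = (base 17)EC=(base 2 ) 11111010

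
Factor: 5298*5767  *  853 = 26062191798 =2^1*3^1*73^1*79^1*853^1*883^1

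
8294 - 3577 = 4717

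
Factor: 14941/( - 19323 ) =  - 3^(-2)*19^( - 1)*67^1*113^( - 1)*223^1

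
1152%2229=1152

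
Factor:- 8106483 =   -  3^1*7^1*  11^1*19^1* 1847^1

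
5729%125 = 104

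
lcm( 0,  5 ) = 0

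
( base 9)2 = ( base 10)2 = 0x2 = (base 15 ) 2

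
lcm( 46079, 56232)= 3317688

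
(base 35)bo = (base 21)ja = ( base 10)409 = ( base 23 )HI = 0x199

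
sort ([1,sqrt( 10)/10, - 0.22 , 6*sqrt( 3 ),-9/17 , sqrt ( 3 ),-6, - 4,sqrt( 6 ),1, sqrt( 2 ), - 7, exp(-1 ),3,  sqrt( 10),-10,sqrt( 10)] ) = [ - 10, - 7,  -  6, - 4,-9/17, - 0.22, sqrt( 10)/10, exp ( - 1),  1,1,  sqrt(2 ),sqrt(3),  sqrt( 6 ), 3, sqrt( 10),sqrt( 10 ), 6  *sqrt ( 3) ]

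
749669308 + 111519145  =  861188453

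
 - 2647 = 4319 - 6966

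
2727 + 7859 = 10586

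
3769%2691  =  1078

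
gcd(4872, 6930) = 42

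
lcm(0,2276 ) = 0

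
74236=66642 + 7594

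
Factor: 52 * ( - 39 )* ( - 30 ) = 2^3*3^2 * 5^1*13^2 =60840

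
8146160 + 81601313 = 89747473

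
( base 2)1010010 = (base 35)2c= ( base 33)2g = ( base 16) 52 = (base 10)82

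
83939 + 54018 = 137957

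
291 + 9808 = 10099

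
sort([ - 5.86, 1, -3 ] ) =[-5.86, - 3, 1 ] 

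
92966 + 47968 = 140934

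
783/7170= 261/2390 = 0.11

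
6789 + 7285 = 14074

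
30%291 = 30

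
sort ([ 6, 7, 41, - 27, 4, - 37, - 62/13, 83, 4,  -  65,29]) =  [ - 65, - 37,-27,- 62/13, 4, 4, 6, 7, 29,41,  83 ]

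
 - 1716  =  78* (-22)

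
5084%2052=980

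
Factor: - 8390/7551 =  -10/9 =-2^1*3^ (-2)*5^1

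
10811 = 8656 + 2155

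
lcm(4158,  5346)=37422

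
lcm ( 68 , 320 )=5440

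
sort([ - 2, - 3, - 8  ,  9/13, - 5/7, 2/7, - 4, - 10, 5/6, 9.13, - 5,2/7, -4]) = [ - 10, - 8, - 5, - 4, - 4,-3, - 2, - 5/7, 2/7, 2/7, 9/13,5/6, 9.13 ]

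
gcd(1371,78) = 3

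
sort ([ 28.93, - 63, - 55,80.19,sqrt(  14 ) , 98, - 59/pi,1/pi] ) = [ - 63, - 55, - 59/pi, 1/pi,  sqrt( 14),28.93,80.19, 98 ]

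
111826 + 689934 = 801760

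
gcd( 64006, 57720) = 2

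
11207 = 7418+3789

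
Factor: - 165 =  - 3^1*5^1*11^1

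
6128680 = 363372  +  5765308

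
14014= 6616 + 7398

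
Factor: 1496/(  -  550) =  - 68/25 = -2^2*5^( - 2)*17^1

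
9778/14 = 698 + 3/7 = 698.43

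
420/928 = 105/232  =  0.45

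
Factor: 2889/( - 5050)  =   - 2^( - 1 )*3^3*5^(-2) * 101^( - 1 )*107^1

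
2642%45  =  32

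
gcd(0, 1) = 1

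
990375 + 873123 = 1863498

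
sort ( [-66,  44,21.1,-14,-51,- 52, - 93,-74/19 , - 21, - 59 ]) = [ - 93, - 66,-59,  -  52, - 51,-21, - 14, - 74/19, 21.1, 44 ] 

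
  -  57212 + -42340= - 99552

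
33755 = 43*785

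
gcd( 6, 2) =2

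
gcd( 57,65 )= 1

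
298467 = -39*( - 7653)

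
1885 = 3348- 1463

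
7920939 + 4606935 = 12527874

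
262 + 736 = 998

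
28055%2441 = 1204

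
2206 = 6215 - 4009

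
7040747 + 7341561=14382308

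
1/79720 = 1/79720 = 0.00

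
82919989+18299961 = 101219950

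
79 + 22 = 101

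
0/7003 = 0 = 0.00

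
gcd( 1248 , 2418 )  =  78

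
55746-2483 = 53263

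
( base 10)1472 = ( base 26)24G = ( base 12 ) a28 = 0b10111000000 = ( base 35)172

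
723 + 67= 790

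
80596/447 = 180+136/447 =180.30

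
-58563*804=  -  47084652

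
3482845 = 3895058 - 412213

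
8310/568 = 4155/284 = 14.63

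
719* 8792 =6321448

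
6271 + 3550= 9821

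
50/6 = 25/3 = 8.33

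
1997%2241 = 1997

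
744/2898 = 124/483 = 0.26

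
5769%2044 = 1681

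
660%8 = 4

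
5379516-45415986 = - 40036470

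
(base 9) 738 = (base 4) 21122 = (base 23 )134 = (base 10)602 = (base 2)1001011010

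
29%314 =29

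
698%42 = 26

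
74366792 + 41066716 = 115433508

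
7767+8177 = 15944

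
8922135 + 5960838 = 14882973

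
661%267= 127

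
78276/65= 1204 + 16/65=1204.25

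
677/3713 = 677/3713 = 0.18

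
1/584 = 1/584 = 0.00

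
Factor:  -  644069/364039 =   -  23/13= - 13^(  -  1)*23^1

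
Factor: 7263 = 3^3 * 269^1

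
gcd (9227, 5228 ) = 1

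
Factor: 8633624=2^3 * 31^2*1123^1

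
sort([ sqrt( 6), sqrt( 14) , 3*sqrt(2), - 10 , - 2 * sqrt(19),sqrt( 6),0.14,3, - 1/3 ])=[ - 10,-2*sqrt( 19), - 1/3,0.14, sqrt( 6),sqrt( 6), 3,sqrt( 14) , 3*sqrt( 2)]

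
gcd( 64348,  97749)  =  1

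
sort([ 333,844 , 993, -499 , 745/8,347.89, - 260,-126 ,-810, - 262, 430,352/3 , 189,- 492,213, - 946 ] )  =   [ - 946 , - 810,-499, - 492,-262,-260 ,-126, 745/8,352/3,189,213 , 333, 347.89,430, 844 , 993 ]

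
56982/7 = 8140 + 2/7=8140.29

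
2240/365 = 448/73 = 6.14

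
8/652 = 2/163 = 0.01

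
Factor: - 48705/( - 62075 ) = 51/65=3^1* 5^( - 1)*13^( - 1 )*17^1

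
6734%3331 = 72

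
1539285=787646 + 751639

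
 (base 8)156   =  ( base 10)110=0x6E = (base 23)4i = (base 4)1232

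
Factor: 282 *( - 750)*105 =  - 2^2 * 3^3 * 5^4*7^1 * 47^1 = - 22207500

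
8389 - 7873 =516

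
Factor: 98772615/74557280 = 2^( - 5 )*3^4*7^( - 1)*47^1*5189^1*66569^( - 1)= 19754523/14911456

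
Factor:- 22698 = -2^1*3^2 *13^1*97^1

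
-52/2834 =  - 2/109 = - 0.02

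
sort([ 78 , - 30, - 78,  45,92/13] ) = [ - 78 , - 30, 92/13,45,78] 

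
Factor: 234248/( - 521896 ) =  - 329/733 =- 7^1*47^1*733^(-1 ) 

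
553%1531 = 553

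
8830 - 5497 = 3333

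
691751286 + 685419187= 1377170473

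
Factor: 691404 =2^2*3^1*7^1*8231^1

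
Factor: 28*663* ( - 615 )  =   - 2^2 * 3^2 * 5^1*7^1*13^1*17^1* 41^1 = -11416860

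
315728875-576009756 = -260280881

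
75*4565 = 342375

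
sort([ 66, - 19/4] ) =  [ - 19/4,  66 ]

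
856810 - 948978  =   - 92168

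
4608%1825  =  958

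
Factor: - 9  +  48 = 3^1*13^1= 39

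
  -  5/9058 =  - 1 + 9053/9058 = -  0.00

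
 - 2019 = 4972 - 6991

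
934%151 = 28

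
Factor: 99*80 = 7920 = 2^4*3^2*5^1  *11^1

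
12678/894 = 2113/149=14.18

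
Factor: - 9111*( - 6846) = 62373906 = 2^1*3^2*7^1*163^1*3037^1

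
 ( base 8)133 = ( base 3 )10101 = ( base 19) 4f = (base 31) 2t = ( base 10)91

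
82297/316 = 260 + 137/316 = 260.43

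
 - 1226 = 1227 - 2453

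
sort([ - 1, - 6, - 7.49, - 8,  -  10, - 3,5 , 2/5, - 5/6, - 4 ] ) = [ -10, - 8,-7.49, - 6, - 4, - 3,  -  1, - 5/6,2/5, 5]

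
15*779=11685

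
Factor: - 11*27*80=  - 23760 = -  2^4*3^3*5^1 * 11^1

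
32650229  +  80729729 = 113379958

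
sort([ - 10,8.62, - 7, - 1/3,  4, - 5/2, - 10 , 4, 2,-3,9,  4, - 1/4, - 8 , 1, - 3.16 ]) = [ - 10,-10, - 8, - 7,-3.16, - 3, - 5/2, - 1/3, - 1/4,1,2 , 4,  4,4,8.62, 9]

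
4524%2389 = 2135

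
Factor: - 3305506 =-2^1 * 19^1*37^1*2351^1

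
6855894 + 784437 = 7640331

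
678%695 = 678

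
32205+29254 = 61459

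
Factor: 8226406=2^1*4113203^1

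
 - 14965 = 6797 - 21762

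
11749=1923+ 9826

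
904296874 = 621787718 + 282509156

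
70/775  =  14/155= 0.09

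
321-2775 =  - 2454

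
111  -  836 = - 725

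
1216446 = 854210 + 362236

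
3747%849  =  351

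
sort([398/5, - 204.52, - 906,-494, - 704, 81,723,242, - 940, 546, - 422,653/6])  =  [ - 940, - 906, - 704, - 494,- 422, - 204.52, 398/5,81,653/6,242,546 , 723 ] 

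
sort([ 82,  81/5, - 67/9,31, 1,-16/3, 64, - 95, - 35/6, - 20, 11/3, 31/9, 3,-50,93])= [ - 95, - 50, - 20, -67/9, - 35/6 , - 16/3,1,  3, 31/9,11/3,  81/5,31,  64, 82, 93]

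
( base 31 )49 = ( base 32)45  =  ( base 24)5d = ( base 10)133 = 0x85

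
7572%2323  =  603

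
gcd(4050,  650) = 50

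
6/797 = 6/797 = 0.01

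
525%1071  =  525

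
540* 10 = 5400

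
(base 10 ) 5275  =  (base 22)ajh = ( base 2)1010010011011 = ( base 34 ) 4J5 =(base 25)8B0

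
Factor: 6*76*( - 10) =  - 4560  =  - 2^4*3^1*5^1 * 19^1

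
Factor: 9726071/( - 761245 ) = -5^( - 1 )*152249^ (-1)*9726071^1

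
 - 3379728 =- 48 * 70411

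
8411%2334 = 1409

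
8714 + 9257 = 17971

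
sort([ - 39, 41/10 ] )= [ - 39,41/10] 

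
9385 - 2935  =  6450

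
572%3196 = 572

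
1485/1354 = 1485/1354 = 1.10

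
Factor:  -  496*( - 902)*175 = 78293600 = 2^5*5^2*7^1*11^1*31^1*41^1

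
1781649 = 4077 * 437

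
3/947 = 3/947 = 0.00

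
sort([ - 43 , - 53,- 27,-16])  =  [ - 53, - 43,-27, - 16]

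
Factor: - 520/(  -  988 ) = 10/19=   2^1*5^1 *19^( -1)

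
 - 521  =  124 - 645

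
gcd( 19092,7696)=148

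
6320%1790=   950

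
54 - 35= 19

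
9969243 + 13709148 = 23678391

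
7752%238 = 136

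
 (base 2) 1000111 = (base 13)56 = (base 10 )71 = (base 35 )21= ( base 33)25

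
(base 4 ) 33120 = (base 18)30c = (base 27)19c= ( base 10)984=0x3D8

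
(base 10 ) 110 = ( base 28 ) 3q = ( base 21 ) 55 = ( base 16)6E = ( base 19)5F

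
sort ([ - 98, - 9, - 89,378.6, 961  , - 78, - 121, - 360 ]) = [  -  360, - 121, - 98, - 89, - 78, - 9,378.6,961] 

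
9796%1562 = 424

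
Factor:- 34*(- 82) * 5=13940 = 2^2*5^1*17^1*41^1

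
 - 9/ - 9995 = 9/9995 = 0.00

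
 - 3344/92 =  - 37+ 15/23 = - 36.35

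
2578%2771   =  2578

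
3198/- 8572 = -1599/4286=- 0.37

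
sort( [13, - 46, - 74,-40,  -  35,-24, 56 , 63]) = [ - 74,-46, - 40, - 35,  -  24, 13, 56 , 63] 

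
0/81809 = 0=0.00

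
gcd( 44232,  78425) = 1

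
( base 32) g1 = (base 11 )427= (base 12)369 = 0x201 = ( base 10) 513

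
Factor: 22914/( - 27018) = -67/79 = - 67^1*79^( - 1 )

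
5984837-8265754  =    -  2280917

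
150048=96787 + 53261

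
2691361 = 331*8131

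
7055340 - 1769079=5286261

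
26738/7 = 26738/7 = 3819.71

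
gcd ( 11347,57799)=7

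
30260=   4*7565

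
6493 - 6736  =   - 243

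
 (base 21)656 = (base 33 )2HI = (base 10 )2757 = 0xac5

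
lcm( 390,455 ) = 2730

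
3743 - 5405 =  - 1662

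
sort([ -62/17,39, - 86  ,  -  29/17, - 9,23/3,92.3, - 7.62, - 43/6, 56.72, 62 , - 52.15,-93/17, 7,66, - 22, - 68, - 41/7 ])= [ - 86,  -  68,  -  52.15,- 22, - 9, - 7.62, - 43/6, - 41/7, - 93/17, - 62/17, - 29/17, 7, 23/3 , 39,56.72,  62,66,92.3 ]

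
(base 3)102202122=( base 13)3B99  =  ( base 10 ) 8576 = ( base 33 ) 7ST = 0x2180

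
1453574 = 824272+629302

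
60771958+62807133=123579091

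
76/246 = 38/123 = 0.31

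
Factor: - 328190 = - 2^1 *5^1 * 37^1 * 887^1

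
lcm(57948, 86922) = 173844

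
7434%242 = 174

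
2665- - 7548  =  10213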